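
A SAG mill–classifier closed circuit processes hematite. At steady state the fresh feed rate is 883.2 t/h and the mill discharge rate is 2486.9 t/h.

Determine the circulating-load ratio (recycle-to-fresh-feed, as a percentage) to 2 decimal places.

M = F + R at steady state, so:
R = M − F = 2486.9 − 883.2 = 1603.7 t/h
CL = 100·R/F = 100·1603.7/883.2 = 181.58 %

CL = 181.58 %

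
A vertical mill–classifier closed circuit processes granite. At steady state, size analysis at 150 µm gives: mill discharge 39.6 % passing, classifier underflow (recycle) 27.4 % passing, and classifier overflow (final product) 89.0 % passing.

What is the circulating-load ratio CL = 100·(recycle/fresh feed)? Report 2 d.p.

CL = 404.92 %

Let r = R/F. Size balance at 150 µm:
Fd + Rd = Ru + Fo ⇒ R/F = (o−d)/(d−u)
r = (89.0 − 39.6)/(39.6 − 27.4) = 49.4/12.2 = 4.0492
CL = 100·r = 404.92 %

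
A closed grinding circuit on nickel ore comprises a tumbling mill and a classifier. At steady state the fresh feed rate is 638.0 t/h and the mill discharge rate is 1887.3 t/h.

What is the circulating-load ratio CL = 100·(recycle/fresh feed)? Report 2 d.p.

M = F + R at steady state, so:
R = M − F = 1887.3 − 638.0 = 1249.3 t/h
CL = 100·R/F = 100·1249.3/638.0 = 195.82 %

CL = 195.82 %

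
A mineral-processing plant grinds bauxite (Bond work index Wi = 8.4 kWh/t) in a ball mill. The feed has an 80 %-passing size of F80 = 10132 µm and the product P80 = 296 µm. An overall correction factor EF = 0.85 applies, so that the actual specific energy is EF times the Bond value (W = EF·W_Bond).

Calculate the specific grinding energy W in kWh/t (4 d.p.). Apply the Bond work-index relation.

W = 10 Wi (1/√P80 − 1/√F80)  [Bond]
1/√296 = 0.058124;  1/√10132 = 0.009935
W = 10·8.4·(0.058124 − 0.009935) = 4.0479 kWh/t
W_actual = 0.85 × 4.0479 = 3.4407 kWh/t

W = 3.4407 kWh/t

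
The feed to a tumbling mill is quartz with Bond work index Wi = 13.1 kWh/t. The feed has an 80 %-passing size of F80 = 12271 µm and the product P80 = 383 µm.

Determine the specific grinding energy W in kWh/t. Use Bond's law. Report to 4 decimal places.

W = 5.5112 kWh/t

W = 10 Wi (P80^-0.5 − F80^-0.5)
1/√383 = 0.051098;  1/√12271 = 0.009027
W = 10·13.1·(0.051098 − 0.009027) = 5.5112 kWh/t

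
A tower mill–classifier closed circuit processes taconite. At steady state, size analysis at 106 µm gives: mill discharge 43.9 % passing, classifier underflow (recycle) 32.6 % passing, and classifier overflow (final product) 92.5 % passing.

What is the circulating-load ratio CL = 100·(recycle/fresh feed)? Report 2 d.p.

Mass balance on the −106 µm fraction:
d + r·d = r·u + o → r(d−u) = o−d
r = (92.5 − 43.9)/(43.9 − 32.6) = 48.6/11.3 = 4.3009
CL = 100·r = 430.09 %

CL = 430.09 %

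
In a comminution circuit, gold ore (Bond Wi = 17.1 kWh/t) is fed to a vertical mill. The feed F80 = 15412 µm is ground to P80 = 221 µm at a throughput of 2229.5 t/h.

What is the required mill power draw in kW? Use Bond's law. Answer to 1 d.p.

P = 22574.3 kW

W = 10 Wi (P80^-0.5 − F80^-0.5)
W = 10·17.1·(1/√221 − 1/√15412) = 10·17.1·(0.059212) = 10.1253 kWh/t
Mill draw = 10.1253 × 2229.5 = 22574.3 kW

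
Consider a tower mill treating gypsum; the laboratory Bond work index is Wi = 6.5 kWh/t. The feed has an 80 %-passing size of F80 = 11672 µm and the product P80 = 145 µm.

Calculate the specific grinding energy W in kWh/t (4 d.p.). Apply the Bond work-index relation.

W = 10·Wi·(P80^(-½) − F80^(-½))
1/√145 = 0.083045;  1/√11672 = 0.009256
W = 10·6.5·(0.083045 − 0.009256) = 4.7963 kWh/t

W = 4.7963 kWh/t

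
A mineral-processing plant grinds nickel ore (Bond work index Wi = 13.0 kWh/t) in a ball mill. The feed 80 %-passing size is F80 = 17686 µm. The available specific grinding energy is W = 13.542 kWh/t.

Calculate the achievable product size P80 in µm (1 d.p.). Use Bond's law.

P80 = 80.2 µm

W = 10 Wi / √P80 − 10 Wi / √F80
P80^(−½) = W/(10 Wi) + F80^(−½)
  = 13.5420/(10·13.0) + 1/√17686 = 0.104169 + 0.007519 = 0.111689
P80 = (1/0.111689)² = 8.9535² = 80.16 µm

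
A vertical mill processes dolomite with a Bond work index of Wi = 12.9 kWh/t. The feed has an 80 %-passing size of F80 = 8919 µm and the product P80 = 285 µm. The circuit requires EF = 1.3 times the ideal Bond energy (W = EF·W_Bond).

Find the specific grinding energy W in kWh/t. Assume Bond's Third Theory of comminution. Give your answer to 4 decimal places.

W = 8.1580 kWh/t

Bond: W = 10·Wi·(1/√P80 − 1/√F80)
1/√285 = 0.059235;  1/√8919 = 0.010589
W = 10·12.9·(0.059235 − 0.010589) = 6.2754 kWh/t
W_actual = 1.3 × 6.2754 = 8.1580 kWh/t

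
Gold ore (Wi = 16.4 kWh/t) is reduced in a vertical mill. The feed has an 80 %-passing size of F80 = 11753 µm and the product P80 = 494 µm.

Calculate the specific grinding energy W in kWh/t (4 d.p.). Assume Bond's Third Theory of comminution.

W = 5.8660 kWh/t

W = 10 Wi (P80^-0.5 − F80^-0.5)
1/√494 = 0.044992;  1/√11753 = 0.009224
W = 10·16.4·(0.044992 − 0.009224) = 5.8660 kWh/t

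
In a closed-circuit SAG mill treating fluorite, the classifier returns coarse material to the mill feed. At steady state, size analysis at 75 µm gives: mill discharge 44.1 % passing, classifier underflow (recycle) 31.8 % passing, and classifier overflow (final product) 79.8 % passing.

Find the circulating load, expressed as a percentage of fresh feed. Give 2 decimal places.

Two-product formula at 75 µm:
r = (o − d)/(d − u)
r = (79.8 − 44.1)/(44.1 − 31.8) = 35.7/12.3 = 2.9024
CL = 100·r = 290.24 %

CL = 290.24 %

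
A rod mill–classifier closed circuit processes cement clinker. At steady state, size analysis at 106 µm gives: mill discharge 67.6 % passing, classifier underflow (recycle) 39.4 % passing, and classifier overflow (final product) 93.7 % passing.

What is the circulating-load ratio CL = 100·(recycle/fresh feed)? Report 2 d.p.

Two-product formula at 106 µm:
r = (o − d)/(d − u)
r = (93.7 − 67.6)/(67.6 − 39.4) = 26.1/28.2 = 0.9255
CL = 100·r = 92.55 %

CL = 92.55 %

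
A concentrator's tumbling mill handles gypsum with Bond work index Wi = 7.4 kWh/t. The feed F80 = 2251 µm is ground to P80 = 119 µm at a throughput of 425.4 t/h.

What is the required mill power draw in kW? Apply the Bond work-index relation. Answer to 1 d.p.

P = 2222.2 kW

W = 10·Wi·(P80^(-½) − F80^(-½))
W = 10·7.4·(1/√119 − 1/√2251) = 10·7.4·(0.070593) = 5.2239 kWh/t
P = W·T = 5.2239·425.4 = 2222.2 kW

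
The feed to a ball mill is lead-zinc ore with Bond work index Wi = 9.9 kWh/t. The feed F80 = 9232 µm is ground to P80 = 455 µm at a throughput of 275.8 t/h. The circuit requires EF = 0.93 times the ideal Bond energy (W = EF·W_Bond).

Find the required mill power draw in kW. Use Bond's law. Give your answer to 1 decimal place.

Bond: W = 10·Wi·(1/√P80 − 1/√F80)
W = 10·9.9·(1/√455 − 1/√9232) = 10·9.9·(0.036473) = 3.6108 kWh/t
Apply correction: 3.6108 × 0.93 = 3.3581 kWh/t
P = W·T = 3.3581·275.8 = 926.2 kW

P = 926.2 kW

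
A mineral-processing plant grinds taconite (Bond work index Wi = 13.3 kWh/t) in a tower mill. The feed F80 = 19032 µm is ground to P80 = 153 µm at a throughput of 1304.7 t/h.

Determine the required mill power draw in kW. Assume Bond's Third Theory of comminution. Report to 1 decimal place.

P = 12770.8 kW

W_Bond = 10·Wi·(1/√P₈₀ − 1/√F₈₀)
W = 10·13.3·(1/√153 − 1/√19032) = 10·13.3·(0.073597) = 9.7883 kWh/t
P = W·T = 9.7883·1304.7 = 12770.8 kW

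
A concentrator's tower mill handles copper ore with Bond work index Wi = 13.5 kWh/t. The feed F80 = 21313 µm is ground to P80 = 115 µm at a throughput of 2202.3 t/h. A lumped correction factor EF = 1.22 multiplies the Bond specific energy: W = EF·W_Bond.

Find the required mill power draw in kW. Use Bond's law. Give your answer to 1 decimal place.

P = 31339.2 kW

W = 10 Wi / √P80 − 10 Wi / √F80
W = 10·13.5·(1/√115 − 1/√21313) = 10·13.5·(0.086401) = 11.6641 kWh/t
With EF = 1.22: W = 11.6641·1.22 = 14.2302 kWh/t
Power = W × throughput = 14.2302 kWh/t × 2202.3 t/h = 31339.2 kW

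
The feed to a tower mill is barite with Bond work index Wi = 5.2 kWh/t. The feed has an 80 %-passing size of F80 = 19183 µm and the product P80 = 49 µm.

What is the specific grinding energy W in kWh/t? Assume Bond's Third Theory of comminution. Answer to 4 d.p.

Bond:  W = 10 Wi (1/√P − 1/√F)
1/√49 = 0.142857;  1/√19183 = 0.007220
W = 10·5.2·(0.142857 − 0.007220) = 7.0531 kWh/t

W = 7.0531 kWh/t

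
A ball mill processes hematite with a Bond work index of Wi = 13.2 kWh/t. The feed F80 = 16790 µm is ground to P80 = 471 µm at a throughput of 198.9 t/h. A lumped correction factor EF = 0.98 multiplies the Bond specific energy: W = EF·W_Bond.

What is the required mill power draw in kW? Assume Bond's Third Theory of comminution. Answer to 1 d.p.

W = 10 Wi / √P80 − 10 Wi / √F80
W = 10·13.2·(1/√471 − 1/√16790) = 10·13.2·(0.038360) = 5.0635 kWh/t
Apply correction: 5.0635 × 0.98 = 4.9623 kWh/t
Mill draw = 4.9623 × 198.9 = 987.0 kW

P = 987.0 kW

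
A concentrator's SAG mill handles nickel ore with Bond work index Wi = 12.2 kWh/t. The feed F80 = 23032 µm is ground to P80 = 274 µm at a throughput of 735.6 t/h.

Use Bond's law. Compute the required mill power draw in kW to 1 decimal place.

P = 4830.2 kW

W = 10 Wi / √P80 − 10 Wi / √F80
W = 10·12.2·(1/√274 − 1/√23032) = 10·12.2·(0.053823) = 6.5664 kWh/t
Mill draw = 6.5664 × 735.6 = 4830.2 kW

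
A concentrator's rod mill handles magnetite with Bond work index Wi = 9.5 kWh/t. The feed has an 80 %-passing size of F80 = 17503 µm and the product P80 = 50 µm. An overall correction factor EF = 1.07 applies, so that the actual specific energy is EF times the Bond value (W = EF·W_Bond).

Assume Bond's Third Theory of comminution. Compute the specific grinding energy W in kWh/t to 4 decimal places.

W = 13.6071 kWh/t

Bond: W = 10·Wi·(1/√P80 − 1/√F80)
1/√50 = 0.141421;  1/√17503 = 0.007559
W = 10·9.5·(0.141421 − 0.007559) = 12.7170 kWh/t
With EF = 1.07: W = 12.7170·1.07 = 13.6071 kWh/t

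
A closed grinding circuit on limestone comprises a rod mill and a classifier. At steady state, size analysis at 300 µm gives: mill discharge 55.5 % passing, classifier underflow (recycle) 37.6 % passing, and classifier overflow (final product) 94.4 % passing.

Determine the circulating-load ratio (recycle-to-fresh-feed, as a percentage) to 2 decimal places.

Mass balance on the −300 µm fraction:
(1+r)d = ru + o → r = (o−d)/(d−u)
r = (94.4 − 55.5)/(55.5 − 37.6) = 38.9/17.9 = 2.1732
CL = 100·r = 217.32 %

CL = 217.32 %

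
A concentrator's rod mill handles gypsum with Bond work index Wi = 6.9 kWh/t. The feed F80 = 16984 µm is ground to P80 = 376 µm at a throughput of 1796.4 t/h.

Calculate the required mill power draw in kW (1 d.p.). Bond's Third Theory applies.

P = 5441.2 kW

W = 10·Wi·[P80^(−½) − F80^(−½)]
W = 10·6.9·(1/√376 − 1/√16984) = 10·6.9·(0.043898) = 3.0289 kWh/t
Power = W × throughput = 3.0289 kWh/t × 1796.4 t/h = 5441.2 kW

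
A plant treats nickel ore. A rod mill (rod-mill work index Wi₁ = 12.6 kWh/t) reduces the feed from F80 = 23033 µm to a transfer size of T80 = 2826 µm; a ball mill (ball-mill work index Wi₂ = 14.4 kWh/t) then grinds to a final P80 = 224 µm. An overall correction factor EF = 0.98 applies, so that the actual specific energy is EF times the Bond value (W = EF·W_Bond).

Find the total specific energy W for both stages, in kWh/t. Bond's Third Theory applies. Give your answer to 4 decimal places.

W = 8.2835 kWh/t

Bond: W = 10·Wi·(1/√P80 − 1/√F80)
Stage 1 (23033→2826 µm, Wi₁=12.6): W₁ = 10·12.6·(0.018811 − 0.006589) = 1.5400 kWh/t
Stage 2 (2826→224 µm, Wi₂=14.4): W₂ = 10·14.4·(0.066815 − 0.018811) = 6.9126 kWh/t
W = W₁ + W₂ = 1.5400 + 6.9126 = 8.4526 kWh/t
Corrected W = EF·W_Bond = 0.98·8.4526 = 8.2835 kWh/t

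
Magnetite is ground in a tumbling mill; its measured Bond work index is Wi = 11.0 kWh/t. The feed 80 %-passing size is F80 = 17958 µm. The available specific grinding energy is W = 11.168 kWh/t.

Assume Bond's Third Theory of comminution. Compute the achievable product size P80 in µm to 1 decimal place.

W = 10 Wi (1/√P80 − 1/√F80)  [Bond]
P80^-0.5 = F80^-0.5 + W/(10 Wi)
  = 11.1680/(10·11.0) + 1/√17958 = 0.101527 + 0.007462 = 0.108990
P80 = (1/0.108990)² = 9.1752² = 84.18 µm

P80 = 84.2 µm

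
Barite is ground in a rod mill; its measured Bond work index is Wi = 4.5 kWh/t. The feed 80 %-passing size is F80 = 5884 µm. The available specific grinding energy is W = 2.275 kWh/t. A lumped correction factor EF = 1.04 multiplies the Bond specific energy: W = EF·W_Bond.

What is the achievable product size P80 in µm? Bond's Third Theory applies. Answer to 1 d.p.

P80 = 263.1 µm

Bond: W = 10·Wi·(1/√P80 − 1/√F80)
W_Bond = W / EF = 2.275 / 1.04 = 2.1875 kWh/t
⇒ 1/√P80 = W_Bond/(10·Wi) + 1/√F80
  = 2.1875/(10·4.5) + 1/√5884 = 0.048611 + 0.013037 = 0.061648
P80 = (1/0.061648)² = 16.2212² = 263.13 µm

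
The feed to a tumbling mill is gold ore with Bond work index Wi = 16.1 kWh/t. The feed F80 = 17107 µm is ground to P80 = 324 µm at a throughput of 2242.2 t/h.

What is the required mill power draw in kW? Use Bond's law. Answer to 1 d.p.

P = 17295.2 kW

Bond:  W = 10 Wi (1/√P − 1/√F)
W = 10·16.1·(1/√324 − 1/√17107) = 10·16.1·(0.047910) = 7.7135 kWh/t
P = W·T = 7.7135·2242.2 = 17295.2 kW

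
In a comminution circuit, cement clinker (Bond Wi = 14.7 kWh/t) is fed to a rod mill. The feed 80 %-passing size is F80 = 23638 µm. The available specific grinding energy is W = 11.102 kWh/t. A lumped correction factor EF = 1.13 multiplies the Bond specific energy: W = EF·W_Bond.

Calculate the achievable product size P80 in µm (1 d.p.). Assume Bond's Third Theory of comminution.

P80 = 185.9 µm

W = 10·Wi·(P80^(-½) − F80^(-½))
W_Bond = W / EF = 11.102 / 1.13 = 9.8248 kWh/t
⇒ 1/√P80 = W_Bond/(10·Wi) + 1/√F80
  = 9.8248/(10·14.7) + 1/√23638 = 0.066835 + 0.006504 = 0.073339
P80 = (1/0.073339)² = 13.6352² = 185.92 µm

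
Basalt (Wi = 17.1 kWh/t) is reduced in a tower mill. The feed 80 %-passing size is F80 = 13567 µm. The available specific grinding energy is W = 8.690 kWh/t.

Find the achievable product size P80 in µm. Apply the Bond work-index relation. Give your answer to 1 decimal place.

Bond:  W = 10 Wi (1/√P − 1/√F)
P80^-0.5 = F80^-0.5 + W/(10 Wi)
  = 8.6900/(10·17.1) + 1/√13567 = 0.050819 + 0.008585 = 0.059404
P80 = (1/0.059404)² = 16.8339² = 283.38 µm

P80 = 283.4 µm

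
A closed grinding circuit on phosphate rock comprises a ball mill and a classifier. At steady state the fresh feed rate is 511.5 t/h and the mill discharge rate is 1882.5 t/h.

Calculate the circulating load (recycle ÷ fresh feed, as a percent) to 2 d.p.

Mill node: discharge = fresh + recycle.
R = M − F = 1882.5 − 511.5 = 1371.0 t/h
CL = 100·R/F = 100·1371.0/511.5 = 268.04 %

CL = 268.04 %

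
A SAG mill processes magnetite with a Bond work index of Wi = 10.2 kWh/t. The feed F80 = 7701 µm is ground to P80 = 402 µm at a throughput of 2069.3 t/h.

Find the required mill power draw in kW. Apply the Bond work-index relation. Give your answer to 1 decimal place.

P = 8122.0 kW

W = 10 Wi (1/√P80 − 1/√F80)  [Bond]
W = 10·10.2·(1/√402 − 1/√7701) = 10·10.2·(0.038480) = 3.9250 kWh/t
Mill draw = 3.9250 × 2069.3 = 8122.0 kW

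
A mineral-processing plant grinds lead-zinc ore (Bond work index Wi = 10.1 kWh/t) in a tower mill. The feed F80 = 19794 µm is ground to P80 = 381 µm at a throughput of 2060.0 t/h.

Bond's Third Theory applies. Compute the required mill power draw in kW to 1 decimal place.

W = 10 Wi (1/√P80 − 1/√F80)  [Bond]
W = 10·10.1·(1/√381 − 1/√19794) = 10·10.1·(0.044124) = 4.4565 kWh/t
P_mill = W·ṁ = 4.4565·2060.0 = 9180.4 kW

P = 9180.4 kW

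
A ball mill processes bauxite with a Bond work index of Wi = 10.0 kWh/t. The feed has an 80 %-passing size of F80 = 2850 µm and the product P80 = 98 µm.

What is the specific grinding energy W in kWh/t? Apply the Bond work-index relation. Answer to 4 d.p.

W = 8.2284 kWh/t

W = 10·Wi·(P80^(-½) − F80^(-½))
1/√98 = 0.101015;  1/√2850 = 0.018732
W = 10·10.0·(0.101015 − 0.018732) = 8.2284 kWh/t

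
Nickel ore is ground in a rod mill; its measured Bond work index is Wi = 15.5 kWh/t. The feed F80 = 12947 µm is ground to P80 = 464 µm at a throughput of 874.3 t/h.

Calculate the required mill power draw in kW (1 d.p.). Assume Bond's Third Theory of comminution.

P = 5100.2 kW

W = 10 Wi (1/√P80 − 1/√F80)  [Bond]
W = 10·15.5·(1/√464 − 1/√12947) = 10·15.5·(0.037635) = 5.8335 kWh/t
Power = W × throughput = 5.8335 kWh/t × 874.3 t/h = 5100.2 kW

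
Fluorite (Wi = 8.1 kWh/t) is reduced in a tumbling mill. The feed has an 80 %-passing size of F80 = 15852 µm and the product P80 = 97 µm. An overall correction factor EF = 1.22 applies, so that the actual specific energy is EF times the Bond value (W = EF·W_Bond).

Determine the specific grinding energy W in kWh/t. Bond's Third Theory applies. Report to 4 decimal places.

W = 9.2488 kWh/t

W = 10 Wi / √P80 − 10 Wi / √F80
1/√97 = 0.101535;  1/√15852 = 0.007943
W = 10·8.1·(0.101535 − 0.007943) = 7.5810 kWh/t
With EF = 1.22: W = 7.5810·1.22 = 9.2488 kWh/t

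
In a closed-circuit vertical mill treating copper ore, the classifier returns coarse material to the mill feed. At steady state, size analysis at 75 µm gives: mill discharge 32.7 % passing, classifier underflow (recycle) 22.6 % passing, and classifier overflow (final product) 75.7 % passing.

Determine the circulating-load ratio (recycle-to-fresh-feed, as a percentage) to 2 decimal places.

Mass balance on the −75 µm fraction:
d + r·d = r·u + o → r(d−u) = o−d
r = (75.7 − 32.7)/(32.7 − 22.6) = 43.0/10.1 = 4.2574
CL = 100·r = 425.74 %

CL = 425.74 %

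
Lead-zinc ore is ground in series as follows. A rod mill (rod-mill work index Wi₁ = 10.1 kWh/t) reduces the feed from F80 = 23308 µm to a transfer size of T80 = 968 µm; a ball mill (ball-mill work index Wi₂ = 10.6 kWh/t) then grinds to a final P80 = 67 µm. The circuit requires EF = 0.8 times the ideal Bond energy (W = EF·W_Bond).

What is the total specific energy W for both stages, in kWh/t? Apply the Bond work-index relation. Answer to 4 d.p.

W = 9.7022 kWh/t

W = 10·Wi·(P80^(-½) − F80^(-½))
Stage 1 (23308→968 µm, Wi₁=10.1): W₁ = 10·10.1·(0.032141 − 0.006550) = 2.5847 kWh/t
Stage 2 (968→67 µm, Wi₂=10.6): W₂ = 10·10.6·(0.122169 − 0.032141) = 9.5430 kWh/t
W = W₁ + W₂ = 2.5847 + 9.5430 = 12.1277 kWh/t
With EF = 0.8: W = 12.1277·0.8 = 9.7022 kWh/t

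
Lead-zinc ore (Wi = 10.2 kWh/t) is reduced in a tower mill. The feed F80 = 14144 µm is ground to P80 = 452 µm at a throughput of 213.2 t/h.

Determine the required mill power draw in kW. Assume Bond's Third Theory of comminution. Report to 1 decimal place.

W_Bond = 10·Wi·(1/√P₈₀ − 1/√F₈₀)
W = 10·10.2·(1/√452 − 1/√14144) = 10·10.2·(0.038628) = 3.9400 kWh/t
Power = W × throughput = 3.9400 kWh/t × 213.2 t/h = 840.0 kW

P = 840.0 kW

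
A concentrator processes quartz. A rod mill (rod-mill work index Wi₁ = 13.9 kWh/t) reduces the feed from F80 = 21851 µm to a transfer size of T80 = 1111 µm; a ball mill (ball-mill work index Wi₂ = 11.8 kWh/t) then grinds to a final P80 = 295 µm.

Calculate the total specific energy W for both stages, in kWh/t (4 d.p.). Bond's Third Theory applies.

W = 6.5599 kWh/t

Bond:  W = 10 Wi (1/√P − 1/√F)
Stage 1 (21851→1111 µm, Wi₁=13.9): W₁ = 10·13.9·(0.030002 − 0.006765) = 3.2299 kWh/t
Stage 2 (1111→295 µm, Wi₂=11.8): W₂ = 10·11.8·(0.058222 − 0.030002) = 3.3300 kWh/t
W = W₁ + W₂ = 3.2299 + 3.3300 = 6.5599 kWh/t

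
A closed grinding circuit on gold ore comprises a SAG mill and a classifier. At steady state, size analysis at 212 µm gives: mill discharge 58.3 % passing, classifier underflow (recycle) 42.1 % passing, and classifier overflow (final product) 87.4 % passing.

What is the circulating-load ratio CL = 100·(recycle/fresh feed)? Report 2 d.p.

Mass balance on the −212 µm fraction:
Fd + Rd = Ru + Fo ⇒ R/F = (o−d)/(d−u)
r = (87.4 − 58.3)/(58.3 − 42.1) = 29.1/16.2 = 1.7963
CL = 100·r = 179.63 %

CL = 179.63 %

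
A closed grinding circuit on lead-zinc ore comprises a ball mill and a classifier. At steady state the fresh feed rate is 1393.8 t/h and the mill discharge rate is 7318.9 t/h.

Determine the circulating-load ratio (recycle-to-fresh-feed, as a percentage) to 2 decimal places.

Discharge = new feed + return, hence
R = M − F = 7318.9 − 1393.8 = 5925.1 t/h
CL = 100·R/F = 100·5925.1/1393.8 = 425.10 %

CL = 425.10 %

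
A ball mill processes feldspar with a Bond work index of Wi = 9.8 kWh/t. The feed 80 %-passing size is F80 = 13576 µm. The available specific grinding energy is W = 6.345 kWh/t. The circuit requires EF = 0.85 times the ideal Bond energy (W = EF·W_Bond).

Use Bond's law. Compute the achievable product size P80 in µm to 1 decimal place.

Bond:  W = 10 Wi (1/√P − 1/√F)
W_Bond = W / EF = 6.345 / 0.85 = 7.4647 kWh/t
1/√P80 = 1/√F80 + W_Bond/(10·Wi)
  = 7.4647/(10·9.8) + 1/√13576 = 0.076170 + 0.008583 = 0.084753
P80 = (1/0.084753)² = 11.7990² = 139.22 µm

P80 = 139.2 µm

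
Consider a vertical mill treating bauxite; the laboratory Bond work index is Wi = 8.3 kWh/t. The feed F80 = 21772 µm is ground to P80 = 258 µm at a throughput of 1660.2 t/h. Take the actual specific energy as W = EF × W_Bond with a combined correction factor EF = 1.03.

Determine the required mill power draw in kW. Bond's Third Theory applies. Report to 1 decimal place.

W = 10·Wi·[P80^(−½) − F80^(−½)]
W = 10·8.3·(1/√258 − 1/√21772) = 10·8.3·(0.055480) = 4.6048 kWh/t
With EF = 1.03: W = 4.6048·1.03 = 4.7430 kWh/t
Power = W × throughput = 4.7430 kWh/t × 1660.2 t/h = 7874.3 kW

P = 7874.3 kW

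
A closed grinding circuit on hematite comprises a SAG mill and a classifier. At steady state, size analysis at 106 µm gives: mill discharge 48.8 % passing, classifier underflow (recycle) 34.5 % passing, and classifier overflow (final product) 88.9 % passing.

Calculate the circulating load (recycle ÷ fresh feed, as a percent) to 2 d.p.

Mass balance on the −106 µm fraction:
Fd + Rd = Ru + Fo ⇒ R/F = (o−d)/(d−u)
r = (88.9 − 48.8)/(48.8 − 34.5) = 40.1/14.3 = 2.8042
CL = 100·r = 280.42 %

CL = 280.42 %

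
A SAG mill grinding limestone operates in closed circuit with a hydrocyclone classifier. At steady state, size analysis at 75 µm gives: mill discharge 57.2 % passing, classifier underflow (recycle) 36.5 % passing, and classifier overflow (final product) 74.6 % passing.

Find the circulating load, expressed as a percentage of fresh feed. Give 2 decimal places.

Let r = R/F. Size balance at 75 µm:
r = (o − d)/(d − u)
r = (74.6 − 57.2)/(57.2 − 36.5) = 17.4/20.7 = 0.8406
CL = 100·r = 84.06 %

CL = 84.06 %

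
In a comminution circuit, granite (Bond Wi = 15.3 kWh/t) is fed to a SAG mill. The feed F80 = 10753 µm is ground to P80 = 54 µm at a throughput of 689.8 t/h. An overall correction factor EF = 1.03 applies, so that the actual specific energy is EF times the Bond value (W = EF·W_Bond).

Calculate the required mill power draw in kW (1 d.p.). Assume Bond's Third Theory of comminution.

P = 13744.7 kW

W = 10·Wi·[P80^(−½) − F80^(−½)]
W = 10·15.3·(1/√54 − 1/√10753) = 10·15.3·(0.126439) = 19.3452 kWh/t
Apply correction: 19.3452 × 1.03 = 19.9256 kWh/t
P = W·T = 19.9256·689.8 = 13744.7 kW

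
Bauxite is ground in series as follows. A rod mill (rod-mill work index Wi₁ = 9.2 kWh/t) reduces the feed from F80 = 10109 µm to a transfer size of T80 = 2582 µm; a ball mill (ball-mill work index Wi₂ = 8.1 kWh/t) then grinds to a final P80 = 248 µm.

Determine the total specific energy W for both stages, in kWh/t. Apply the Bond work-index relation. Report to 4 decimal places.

Bond: W = 10·Wi·(1/√P80 − 1/√F80)
Stage 1 (10109→2582 µm, Wi₁=9.2): W₁ = 10·9.2·(0.019680 − 0.009946) = 0.8955 kWh/t
Stage 2 (2582→248 µm, Wi₂=8.1): W₂ = 10·8.1·(0.063500 − 0.019680) = 3.5494 kWh/t
W = W₁ + W₂ = 0.8955 + 3.5494 = 4.4450 kWh/t

W = 4.4450 kWh/t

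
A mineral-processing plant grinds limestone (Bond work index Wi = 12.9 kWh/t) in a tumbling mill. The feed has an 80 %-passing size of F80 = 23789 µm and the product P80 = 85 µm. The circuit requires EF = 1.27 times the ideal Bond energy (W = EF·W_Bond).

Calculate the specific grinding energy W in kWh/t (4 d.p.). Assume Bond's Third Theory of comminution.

W = 10·Wi·[P80^(−½) − F80^(−½)]
1/√85 = 0.108465;  1/√23789 = 0.006484
W = 10·12.9·(0.108465 − 0.006484) = 13.1556 kWh/t
Corrected W = EF·W_Bond = 1.27·13.1556 = 16.7077 kWh/t

W = 16.7077 kWh/t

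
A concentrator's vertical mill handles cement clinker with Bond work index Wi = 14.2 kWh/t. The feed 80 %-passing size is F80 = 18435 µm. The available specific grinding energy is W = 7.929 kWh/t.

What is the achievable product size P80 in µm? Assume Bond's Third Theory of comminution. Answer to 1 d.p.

P80 = 250.3 µm

W = 10 Wi (P80^-0.5 − F80^-0.5)
⇒ 1/√P80 = W/(10·Wi) + 1/√F80
  = 7.9290/(10·14.2) + 1/√18435 = 0.055838 + 0.007365 = 0.063203
P80 = (1/0.063203)² = 15.8220² = 250.34 µm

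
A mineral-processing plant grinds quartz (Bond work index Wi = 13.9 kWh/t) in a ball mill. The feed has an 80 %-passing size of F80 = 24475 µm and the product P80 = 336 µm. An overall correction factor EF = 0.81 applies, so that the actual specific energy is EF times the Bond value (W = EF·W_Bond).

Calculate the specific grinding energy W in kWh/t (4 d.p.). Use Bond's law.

W = 10 Wi / √P80 − 10 Wi / √F80
1/√336 = 0.054554;  1/√24475 = 0.006392
W = 10·13.9·(0.054554 − 0.006392) = 6.6946 kWh/t
Apply correction: 6.6946 × 0.81 = 5.4226 kWh/t

W = 5.4226 kWh/t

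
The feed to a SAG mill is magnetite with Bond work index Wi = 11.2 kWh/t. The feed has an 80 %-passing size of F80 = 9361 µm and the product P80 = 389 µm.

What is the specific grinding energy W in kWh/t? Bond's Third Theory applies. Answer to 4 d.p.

W = 10 Wi (1/√P80 − 1/√F80)  [Bond]
1/√389 = 0.050702;  1/√9361 = 0.010336
W = 10·11.2·(0.050702 − 0.010336) = 4.5210 kWh/t

W = 4.5210 kWh/t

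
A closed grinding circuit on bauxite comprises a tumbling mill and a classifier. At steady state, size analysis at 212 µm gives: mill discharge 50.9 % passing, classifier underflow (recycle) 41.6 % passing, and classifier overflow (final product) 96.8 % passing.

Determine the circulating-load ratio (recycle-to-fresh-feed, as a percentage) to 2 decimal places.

CL = 493.55 %

Two-product formula at 212 µm:
(1+r)d = ru + o → r = (o−d)/(d−u)
r = (96.8 − 50.9)/(50.9 − 41.6) = 45.9/9.3 = 4.9355
CL = 100·r = 493.55 %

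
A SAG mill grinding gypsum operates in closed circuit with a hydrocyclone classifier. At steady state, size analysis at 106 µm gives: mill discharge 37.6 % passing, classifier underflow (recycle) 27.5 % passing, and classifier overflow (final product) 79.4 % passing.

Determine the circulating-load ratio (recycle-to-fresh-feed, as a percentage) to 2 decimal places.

CL = 413.86 %

Classifier node, passing 106 µm:
d + r·d = r·u + o → r(d−u) = o−d
r = (79.4 − 37.6)/(37.6 − 27.5) = 41.8/10.1 = 4.1386
CL = 100·r = 413.86 %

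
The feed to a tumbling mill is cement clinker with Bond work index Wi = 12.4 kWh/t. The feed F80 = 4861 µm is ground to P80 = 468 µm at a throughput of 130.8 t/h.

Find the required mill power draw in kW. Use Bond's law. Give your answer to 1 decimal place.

P = 517.1 kW

Bond: W = 10·Wi·(1/√P80 − 1/√F80)
W = 10·12.4·(1/√468 − 1/√4861) = 10·12.4·(0.031882) = 3.9534 kWh/t
Mill draw = 3.9534 × 130.8 = 517.1 kW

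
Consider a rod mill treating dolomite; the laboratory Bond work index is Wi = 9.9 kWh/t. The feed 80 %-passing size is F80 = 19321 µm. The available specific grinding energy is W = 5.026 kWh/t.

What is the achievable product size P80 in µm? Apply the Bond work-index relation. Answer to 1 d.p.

Bond:  W = 10 Wi (1/√P − 1/√F)
⇒ 1/√P80 = W/(10 Wi) + 1/√F80
  = 5.0260/(10·9.9) + 1/√19321 = 0.050768 + 0.007194 = 0.057962
P80 = (1/0.057962)² = 17.2527² = 297.66 µm

P80 = 297.7 µm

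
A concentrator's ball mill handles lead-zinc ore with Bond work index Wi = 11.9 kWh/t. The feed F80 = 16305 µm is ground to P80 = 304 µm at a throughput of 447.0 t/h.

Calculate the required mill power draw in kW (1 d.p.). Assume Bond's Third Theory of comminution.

W = 10·Wi·[P80^(−½) − F80^(−½)]
W = 10·11.9·(1/√304 − 1/√16305) = 10·11.9·(0.049523) = 5.8932 kWh/t
Mill draw = 5.8932 × 447.0 = 2634.3 kW

P = 2634.3 kW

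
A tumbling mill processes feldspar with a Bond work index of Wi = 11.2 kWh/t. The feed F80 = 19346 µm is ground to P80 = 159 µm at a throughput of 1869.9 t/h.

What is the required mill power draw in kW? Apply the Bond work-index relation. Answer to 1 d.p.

P = 15103.1 kW

W = 10·Wi·(P80^(-½) − F80^(-½))
W = 10·11.2·(1/√159 − 1/√19346) = 10·11.2·(0.072116) = 8.0769 kWh/t
Power = W × throughput = 8.0769 kWh/t × 1869.9 t/h = 15103.1 kW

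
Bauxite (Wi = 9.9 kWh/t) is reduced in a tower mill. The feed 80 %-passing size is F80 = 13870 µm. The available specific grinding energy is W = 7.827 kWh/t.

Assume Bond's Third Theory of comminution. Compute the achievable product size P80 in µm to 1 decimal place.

W = 10 Wi (1/√P80 − 1/√F80)  [Bond]
⇒ 1/√P80 = W/(10 Wi) + 1/√F80
  = 7.8270/(10·9.9) + 1/√13870 = 0.079061 + 0.008491 = 0.087552
P80 = (1/0.087552)² = 11.4218² = 130.46 µm

P80 = 130.5 µm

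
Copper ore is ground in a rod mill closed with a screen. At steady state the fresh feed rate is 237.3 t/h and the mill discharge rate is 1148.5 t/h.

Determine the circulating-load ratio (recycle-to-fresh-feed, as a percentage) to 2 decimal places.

Steady state: M = F + R.
R = M − F = 1148.5 − 237.3 = 911.2 t/h
CL = 100·R/F = 100·911.2/237.3 = 383.99 %

CL = 383.99 %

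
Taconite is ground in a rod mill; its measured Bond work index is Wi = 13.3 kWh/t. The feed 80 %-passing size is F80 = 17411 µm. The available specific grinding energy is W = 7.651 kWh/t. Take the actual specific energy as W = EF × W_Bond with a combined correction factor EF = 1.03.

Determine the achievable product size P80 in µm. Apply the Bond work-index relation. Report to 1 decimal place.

P80 = 248.6 µm

W = 10 Wi (1/√P80 − 1/√F80)  [Bond]
W_Bond = W / EF = 7.651 / 1.03 = 7.4282 kWh/t
1/√P80 = 1/√F80 + W_Bond/(10·Wi)
  = 7.4282/(10·13.3) + 1/√17411 = 0.055851 + 0.007579 = 0.063429
P80 = (1/0.063429)² = 15.7656² = 248.55 µm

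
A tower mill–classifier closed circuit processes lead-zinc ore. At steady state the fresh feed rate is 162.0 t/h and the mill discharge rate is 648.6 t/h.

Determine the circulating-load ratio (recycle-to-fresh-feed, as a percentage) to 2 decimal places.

CL = 300.37 %

Steady state: M = F + R.
R = M − F = 648.6 − 162.0 = 486.6 t/h
CL = 100·R/F = 100·486.6/162.0 = 300.37 %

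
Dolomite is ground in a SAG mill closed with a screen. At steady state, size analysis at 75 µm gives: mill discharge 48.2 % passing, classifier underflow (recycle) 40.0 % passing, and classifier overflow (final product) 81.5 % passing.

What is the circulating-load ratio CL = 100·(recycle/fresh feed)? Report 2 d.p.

Classifier node, passing 75 µm:
d + r·d = r·u + o → r(d−u) = o−d
r = (81.5 − 48.2)/(48.2 − 40.0) = 33.3/8.2 = 4.0610
CL = 100·r = 406.10 %

CL = 406.10 %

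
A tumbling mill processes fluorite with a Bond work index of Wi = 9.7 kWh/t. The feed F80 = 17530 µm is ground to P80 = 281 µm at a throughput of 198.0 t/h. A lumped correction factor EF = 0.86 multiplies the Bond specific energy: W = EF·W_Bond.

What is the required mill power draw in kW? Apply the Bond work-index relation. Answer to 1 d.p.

W = 10 Wi (1/√P80 − 1/√F80)  [Bond]
W = 10·9.7·(1/√281 − 1/√17530) = 10·9.7·(0.052102) = 5.0539 kWh/t
Corrected W = EF·W_Bond = 0.86·5.0539 = 4.3464 kWh/t
P = W·T = 4.3464·198.0 = 860.6 kW

P = 860.6 kW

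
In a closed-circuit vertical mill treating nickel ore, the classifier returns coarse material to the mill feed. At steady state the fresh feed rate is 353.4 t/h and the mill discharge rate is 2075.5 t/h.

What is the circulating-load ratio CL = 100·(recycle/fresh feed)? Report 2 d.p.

CL = 487.29 %

Discharge = new feed + return, hence
R = M − F = 2075.5 − 353.4 = 1722.1 t/h
CL = 100·R/F = 100·1722.1/353.4 = 487.29 %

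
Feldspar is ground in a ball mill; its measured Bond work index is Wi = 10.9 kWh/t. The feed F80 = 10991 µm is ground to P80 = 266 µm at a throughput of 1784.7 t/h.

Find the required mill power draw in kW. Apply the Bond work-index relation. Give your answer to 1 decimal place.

Bond:  W = 10 Wi (1/√P − 1/√F)
W = 10·10.9·(1/√266 − 1/√10991) = 10·10.9·(0.051775) = 5.6435 kWh/t
Power = W × throughput = 5.6435 kWh/t × 1784.7 t/h = 10072.0 kW

P = 10072.0 kW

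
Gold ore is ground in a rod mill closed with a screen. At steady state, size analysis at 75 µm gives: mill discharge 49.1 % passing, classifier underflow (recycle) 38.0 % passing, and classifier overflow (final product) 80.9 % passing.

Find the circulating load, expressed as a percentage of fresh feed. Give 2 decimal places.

Two-product formula at 75 µm:
d + r·d = r·u + o → r(d−u) = o−d
r = (80.9 − 49.1)/(49.1 − 38.0) = 31.8/11.1 = 2.8649
CL = 100·r = 286.49 %

CL = 286.49 %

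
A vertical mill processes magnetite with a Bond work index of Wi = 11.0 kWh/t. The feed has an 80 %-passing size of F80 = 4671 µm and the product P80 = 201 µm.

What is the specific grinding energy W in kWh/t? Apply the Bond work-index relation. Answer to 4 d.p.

W = 10·Wi·[P80^(−½) − F80^(−½)]
1/√201 = 0.070535;  1/√4671 = 0.014632
W = 10·11.0·(0.070535 − 0.014632) = 6.1493 kWh/t

W = 6.1493 kWh/t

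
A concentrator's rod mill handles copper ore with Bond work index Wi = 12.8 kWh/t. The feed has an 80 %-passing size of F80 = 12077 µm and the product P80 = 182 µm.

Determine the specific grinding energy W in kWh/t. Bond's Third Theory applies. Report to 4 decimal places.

Bond: W = 10·Wi·(1/√P80 − 1/√F80)
1/√182 = 0.074125;  1/√12077 = 0.009100
W = 10·12.8·(0.074125 − 0.009100) = 8.3232 kWh/t

W = 8.3232 kWh/t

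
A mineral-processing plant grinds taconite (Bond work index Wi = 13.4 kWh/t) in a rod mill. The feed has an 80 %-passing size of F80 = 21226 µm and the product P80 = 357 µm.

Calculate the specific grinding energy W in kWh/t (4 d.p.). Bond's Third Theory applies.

W = 10 Wi (1/√P80 − 1/√F80)  [Bond]
1/√357 = 0.052926;  1/√21226 = 0.006864
W = 10·13.4·(0.052926 − 0.006864) = 6.1723 kWh/t

W = 6.1723 kWh/t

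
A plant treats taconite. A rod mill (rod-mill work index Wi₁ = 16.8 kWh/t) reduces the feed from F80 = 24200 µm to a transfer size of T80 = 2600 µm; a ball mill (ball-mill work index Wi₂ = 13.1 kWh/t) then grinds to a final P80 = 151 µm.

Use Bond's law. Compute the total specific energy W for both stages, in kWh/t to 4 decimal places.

W = 10.3063 kWh/t

Bond: W = 10·Wi·(1/√P80 − 1/√F80)
Stage 1 (24200→2600 µm, Wi₁=16.8): W₁ = 10·16.8·(0.019612 − 0.006428) = 2.2148 kWh/t
Stage 2 (2600→151 µm, Wi₂=13.1): W₂ = 10·13.1·(0.081379 − 0.019612) = 8.0915 kWh/t
W = W₁ + W₂ = 2.2148 + 8.0915 = 10.3063 kWh/t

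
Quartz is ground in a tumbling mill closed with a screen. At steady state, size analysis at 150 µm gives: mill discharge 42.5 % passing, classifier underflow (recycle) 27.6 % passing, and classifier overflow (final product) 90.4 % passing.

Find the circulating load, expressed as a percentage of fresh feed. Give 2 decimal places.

CL = 321.48 %

Let r = R/F. Size balance at 150 µm:
r = (o − d)/(d − u)
r = (90.4 − 42.5)/(42.5 − 27.6) = 47.9/14.9 = 3.2148
CL = 100·r = 321.48 %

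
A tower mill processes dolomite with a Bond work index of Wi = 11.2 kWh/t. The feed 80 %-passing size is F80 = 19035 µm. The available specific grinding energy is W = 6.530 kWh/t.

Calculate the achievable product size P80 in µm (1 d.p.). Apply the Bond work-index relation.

P80 = 232.7 µm

W = 10 Wi (P80^-0.5 − F80^-0.5)
P80^-0.5 = F80^-0.5 + W/(10 Wi)
  = 6.5300/(10·11.2) + 1/√19035 = 0.058304 + 0.007248 = 0.065552
P80 = (1/0.065552)² = 15.2551² = 232.72 µm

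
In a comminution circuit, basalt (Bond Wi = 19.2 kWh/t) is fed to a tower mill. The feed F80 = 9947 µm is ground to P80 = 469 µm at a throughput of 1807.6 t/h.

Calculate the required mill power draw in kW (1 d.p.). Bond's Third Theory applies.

W = 10 Wi (P80^-0.5 − F80^-0.5)
W = 10·19.2·(1/√469 − 1/√9947) = 10·19.2·(0.036149) = 6.9406 kWh/t
Mill draw = 6.9406 × 1807.6 = 12545.9 kW

P = 12545.9 kW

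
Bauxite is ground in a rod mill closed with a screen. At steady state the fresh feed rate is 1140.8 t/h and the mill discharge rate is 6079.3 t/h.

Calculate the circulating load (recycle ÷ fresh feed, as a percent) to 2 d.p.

CL = 432.90 %

M = F + R at steady state, so:
R = M − F = 6079.3 − 1140.8 = 4938.5 t/h
CL = 100·R/F = 100·4938.5/1140.8 = 432.90 %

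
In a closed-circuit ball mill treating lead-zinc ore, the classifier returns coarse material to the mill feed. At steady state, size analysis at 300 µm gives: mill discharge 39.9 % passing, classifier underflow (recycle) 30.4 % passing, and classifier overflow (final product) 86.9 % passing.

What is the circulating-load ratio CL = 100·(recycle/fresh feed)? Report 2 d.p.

Classifier node, passing 300 µm:
Fd + Rd = Ru + Fo ⇒ R/F = (o−d)/(d−u)
r = (86.9 − 39.9)/(39.9 − 30.4) = 47.0/9.5 = 4.9474
CL = 100·r = 494.74 %

CL = 494.74 %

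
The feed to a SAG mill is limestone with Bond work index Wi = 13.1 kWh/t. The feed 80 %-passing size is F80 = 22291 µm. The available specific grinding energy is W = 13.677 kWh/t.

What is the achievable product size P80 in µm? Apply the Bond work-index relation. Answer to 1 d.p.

W = 10 Wi / √P80 − 10 Wi / √F80
1/√P80 = 1/√F80 + W/(10·Wi)
  = 13.6770/(10·13.1) + 1/√22291 = 0.104405 + 0.006698 = 0.111102
P80 = (1/0.111102)² = 9.0007² = 81.01 µm

P80 = 81.0 µm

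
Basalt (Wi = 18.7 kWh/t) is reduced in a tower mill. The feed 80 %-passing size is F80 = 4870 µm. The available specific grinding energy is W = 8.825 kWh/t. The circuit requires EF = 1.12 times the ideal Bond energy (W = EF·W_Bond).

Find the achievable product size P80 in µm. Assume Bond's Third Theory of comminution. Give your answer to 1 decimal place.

P80 = 313.6 µm

W = 10 Wi / √P80 − 10 Wi / √F80
W_Bond = W / EF = 8.825 / 1.12 = 7.8795 kWh/t
⇒ 1/√P80 = W_Bond/(10·Wi) + 1/√F80
  = 7.8795/(10·18.7) + 1/√4870 = 0.042136 + 0.014330 = 0.056466
P80 = (1/0.056466)² = 17.7098² = 313.64 µm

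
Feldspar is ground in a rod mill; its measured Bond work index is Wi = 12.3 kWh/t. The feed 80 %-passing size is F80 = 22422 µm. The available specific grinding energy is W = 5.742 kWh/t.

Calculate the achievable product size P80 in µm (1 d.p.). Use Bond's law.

Bond: W = 10·Wi·(1/√P80 − 1/√F80)
1/√P80 = 1/√F80 + W/(10·Wi)
  = 5.7420/(10·12.3) + 1/√22422 = 0.046683 + 0.006678 = 0.053361
P80 = (1/0.053361)² = 18.7402² = 351.20 µm

P80 = 351.2 µm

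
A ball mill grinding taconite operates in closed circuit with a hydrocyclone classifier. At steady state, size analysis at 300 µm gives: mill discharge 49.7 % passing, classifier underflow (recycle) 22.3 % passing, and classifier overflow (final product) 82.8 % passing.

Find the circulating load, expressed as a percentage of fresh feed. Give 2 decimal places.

Mass balance on the −300 µm fraction:
d + r·d = r·u + o → r(d−u) = o−d
r = (82.8 − 49.7)/(49.7 − 22.3) = 33.1/27.4 = 1.2080
CL = 100·r = 120.80 %

CL = 120.80 %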